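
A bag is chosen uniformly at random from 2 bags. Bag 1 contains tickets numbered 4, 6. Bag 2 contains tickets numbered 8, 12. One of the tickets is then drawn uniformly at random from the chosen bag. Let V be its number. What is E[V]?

E[V | bag 1] = (4+6)/2 = 5.
E[V | bag 2] = (8+12)/2 = 10.
E[V] = (1/2)·(5) + (1/2)·(10) = 15/2.

15/2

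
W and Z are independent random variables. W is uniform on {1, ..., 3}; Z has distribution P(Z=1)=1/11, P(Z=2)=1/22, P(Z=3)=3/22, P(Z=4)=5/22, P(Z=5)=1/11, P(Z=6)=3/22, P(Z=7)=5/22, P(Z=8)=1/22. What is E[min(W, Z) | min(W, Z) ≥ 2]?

99/40

P(min(W, Z) ≥ 2) = 20/33.
Summing min(W,Z)·P(x,y) over outcomes with min(W, Z) ≥ 2 gives 3/2.
E[min(W, Z) | min(W, Z) ≥ 2] = (3/2) / (20/33) = 99/40.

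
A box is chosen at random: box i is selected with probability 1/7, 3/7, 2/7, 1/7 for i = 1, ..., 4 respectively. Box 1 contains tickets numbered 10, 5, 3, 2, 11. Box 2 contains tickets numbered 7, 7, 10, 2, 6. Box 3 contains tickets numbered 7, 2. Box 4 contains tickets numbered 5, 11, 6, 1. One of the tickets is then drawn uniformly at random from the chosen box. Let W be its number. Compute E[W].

E[W | box 1] = (10+5+3+2+11)/5 = 31/5.
E[W | box 2] = (7+7+10+2+6)/5 = 32/5.
E[W | box 3] = (7+2)/2 = 9/2.
E[W | box 4] = (5+11+6+1)/4 = 23/4.
By the law of total expectation,
E[W] = (1/7)·(31/5) + (3/7)·(32/5) + (2/7)·(9/2) + (1/7)·(23/4) = 803/140.

803/140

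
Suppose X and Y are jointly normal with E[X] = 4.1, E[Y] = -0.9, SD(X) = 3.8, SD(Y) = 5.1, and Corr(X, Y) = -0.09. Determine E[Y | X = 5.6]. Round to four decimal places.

-1.0812

The regression of Y on X has slope ρ·σ_Y/σ_X and passes through (μ_X, μ_Y).
E[Y | X=5.6] = -0.9 + (-0.09)·(5.1/3.8)·(5.6 − (4.1)) = -0.9 + (-0.12079)·(1.5) = -1.0812.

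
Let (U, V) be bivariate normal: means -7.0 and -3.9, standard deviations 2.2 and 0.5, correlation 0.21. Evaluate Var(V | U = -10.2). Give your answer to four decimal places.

The conditional variance in a bivariate normal is σ_V²(1 − ρ²), independent of x.
Var(V | U=-10.2) = (0.5)²·(1 − (0.21)²) = 0.25·0.9559 = 0.2390.

0.2390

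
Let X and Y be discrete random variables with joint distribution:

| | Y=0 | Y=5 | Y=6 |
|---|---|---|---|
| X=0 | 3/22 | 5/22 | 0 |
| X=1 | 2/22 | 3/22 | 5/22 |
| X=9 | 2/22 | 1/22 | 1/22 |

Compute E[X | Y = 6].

7/3

P(Y = 6) = 3/11.
Σ X·P over the event = 1·(5/22) + 9·(1/22) = 7/11.
E[X | Y = 6] = (7/11) / (3/11) = 7/3.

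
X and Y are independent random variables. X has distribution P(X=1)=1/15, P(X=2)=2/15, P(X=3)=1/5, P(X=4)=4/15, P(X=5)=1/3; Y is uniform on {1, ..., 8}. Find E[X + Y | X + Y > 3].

969/116

P(X + Y > 3) = 29/30.
Summing (X+Y)·P(x,y) over outcomes with X + Y > 3 gives 323/40.
E[X + Y | X + Y > 3] = (323/40) / (29/30) = 969/116.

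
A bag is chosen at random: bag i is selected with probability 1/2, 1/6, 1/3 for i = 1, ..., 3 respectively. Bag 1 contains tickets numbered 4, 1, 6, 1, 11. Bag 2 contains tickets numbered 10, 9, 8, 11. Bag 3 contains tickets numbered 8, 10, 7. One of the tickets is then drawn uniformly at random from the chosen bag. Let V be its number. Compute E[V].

1199/180

E[V | bag 1] = (4+1+6+1+11)/5 = 23/5.
E[V | bag 2] = (10+9+8+11)/4 = 19/2.
E[V | bag 3] = (8+10+7)/3 = 25/3.
By the law of total expectation,
E[V] = (1/2)·(23/5) + (1/6)·(19/2) + (1/3)·(25/3) = 1199/180.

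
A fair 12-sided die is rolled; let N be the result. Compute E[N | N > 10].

Given N > 10, N is equally likely to be any of {11, 12}.
E[N | N > 10] = (11 + 12) / 2 = 23/2.

23/2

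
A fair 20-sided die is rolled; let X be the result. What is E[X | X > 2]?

23/2

P(X > 2) = 9/10.
E[X | X > 2] = (207/20) / (9/10) = 23/2.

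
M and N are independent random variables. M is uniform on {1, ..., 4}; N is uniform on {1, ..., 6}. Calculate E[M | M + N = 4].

2

P(M + N = 4) = 1/8.
Summing M·P(x,y) over outcomes with M + N = 4 gives 1/4.
E[M | M + N = 4] = (1/4) / (1/8) = 2.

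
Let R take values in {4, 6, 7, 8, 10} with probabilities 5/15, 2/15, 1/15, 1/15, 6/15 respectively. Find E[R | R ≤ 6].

32/7

P(R ≤ 6) = 7/15.
Σ over the event: 4·1/3 + 6·2/15 = 32/15.
E[R | R ≤ 6] = (32/15) / (7/15) = 32/7.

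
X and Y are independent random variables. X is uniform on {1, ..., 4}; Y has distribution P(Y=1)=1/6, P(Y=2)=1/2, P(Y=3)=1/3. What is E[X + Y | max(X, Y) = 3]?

49/10

P(max(X, Y) = 3) = 5/12.
Summing (X+Y)·P(x,y) over outcomes with max(X, Y) = 3 gives 49/24.
E[X + Y | max(X, Y) = 3] = (49/24) / (5/12) = 49/10.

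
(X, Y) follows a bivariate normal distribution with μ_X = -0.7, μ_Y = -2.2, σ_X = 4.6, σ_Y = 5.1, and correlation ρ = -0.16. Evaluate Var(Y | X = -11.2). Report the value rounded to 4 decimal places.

25.3441

Var(Y | X=x) = (1 − ρ²)·σ_Y².
Var(Y | X=-11.2) = (5.1)²·(1 − (-0.16)²) = 26.01·0.9744 = 25.3441.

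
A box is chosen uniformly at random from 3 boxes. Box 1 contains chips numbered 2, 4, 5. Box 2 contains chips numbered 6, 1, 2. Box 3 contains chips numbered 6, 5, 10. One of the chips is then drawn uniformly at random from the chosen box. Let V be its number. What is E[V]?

E[V | box 1] = (2+4+5)/3 = 11/3.
E[V | box 2] = (6+1+2)/3 = 3.
E[V | box 3] = (6+5+10)/3 = 7.
E[V] = (1/3)·(11/3) + (1/3)·(3) + (1/3)·(7) = 41/9.

41/9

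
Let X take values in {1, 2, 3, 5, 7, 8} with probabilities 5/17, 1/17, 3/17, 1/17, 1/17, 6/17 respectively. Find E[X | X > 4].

15/2

P(X > 4) = 8/17.
Σ over the event: 5·1/17 + 7·1/17 + 8·6/17 = 60/17.
E[X | X > 4] = (60/17) / (8/17) = 15/2.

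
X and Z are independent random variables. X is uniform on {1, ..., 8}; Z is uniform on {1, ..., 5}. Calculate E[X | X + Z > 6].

P(X + Z > 6) = 5/8.
Summing X·P(x,y) over outcomes with X + Z > 6 gives 29/8.
E[X | X + Z > 6] = (29/8) / (5/8) = 29/5.

29/5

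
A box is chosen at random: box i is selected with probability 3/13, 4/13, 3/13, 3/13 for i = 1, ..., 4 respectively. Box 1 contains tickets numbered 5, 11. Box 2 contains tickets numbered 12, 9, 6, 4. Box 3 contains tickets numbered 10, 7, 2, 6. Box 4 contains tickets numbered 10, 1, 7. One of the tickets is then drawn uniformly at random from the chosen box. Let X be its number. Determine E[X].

E[X | box 1] = (5+11)/2 = 8.
E[X | box 2] = (12+9+6+4)/4 = 31/4.
E[X | box 3] = (10+7+2+6)/4 = 25/4.
E[X | box 4] = (10+1+7)/3 = 6.
E[X] = (3/13)·(8) + (4/13)·(31/4) + (3/13)·(25/4) + (3/13)·(6) = 367/52.

367/52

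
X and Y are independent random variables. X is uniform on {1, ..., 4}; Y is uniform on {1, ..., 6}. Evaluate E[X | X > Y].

Outcomes with X > Y: (2,1), (3,1), (3,2), (4,1), (4,2), (4,3), each with probability 1/24.
E[X | X > Y] = (2 + 3 + 3 + 4 + 4 + 4) / 6 = 10/3.

10/3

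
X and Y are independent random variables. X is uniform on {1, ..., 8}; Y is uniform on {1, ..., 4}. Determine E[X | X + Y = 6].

7/2

Outcomes with X + Y = 6: (2,4), (3,3), (4,2), (5,1), each with probability 1/32.
E[X | X + Y = 6] = (2 + 3 + 4 + 5) / 4 = 7/2.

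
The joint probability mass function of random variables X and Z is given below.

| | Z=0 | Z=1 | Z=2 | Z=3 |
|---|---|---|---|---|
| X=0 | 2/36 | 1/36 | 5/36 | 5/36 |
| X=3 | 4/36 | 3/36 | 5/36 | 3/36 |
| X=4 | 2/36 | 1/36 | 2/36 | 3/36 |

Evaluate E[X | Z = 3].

P(Z = 3) = 11/36.
Σ X·P over the event = 0·(5/36) + 3·(3/36) + 4·(3/36) = 7/12.
E[X | Z = 3] = (7/12) / (11/36) = 21/11.

21/11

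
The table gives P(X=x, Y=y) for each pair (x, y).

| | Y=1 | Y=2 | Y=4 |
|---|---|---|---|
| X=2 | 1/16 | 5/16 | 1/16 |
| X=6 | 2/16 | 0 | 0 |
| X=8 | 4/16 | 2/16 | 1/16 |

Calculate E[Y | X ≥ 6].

14/9

P(X ≥ 6) = 9/16.
Σ Y·P over the event = 1·(2/16) + 1·(4/16) + 2·(2/16) + 4·(1/16) = 7/8.
E[Y | X ≥ 6] = (7/8) / (9/16) = 14/9.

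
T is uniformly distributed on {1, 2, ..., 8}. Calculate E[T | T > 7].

Given T > 7, T is equally likely to be any of {8}.
E[T | T > 7] = (8) / 1 = 8.

8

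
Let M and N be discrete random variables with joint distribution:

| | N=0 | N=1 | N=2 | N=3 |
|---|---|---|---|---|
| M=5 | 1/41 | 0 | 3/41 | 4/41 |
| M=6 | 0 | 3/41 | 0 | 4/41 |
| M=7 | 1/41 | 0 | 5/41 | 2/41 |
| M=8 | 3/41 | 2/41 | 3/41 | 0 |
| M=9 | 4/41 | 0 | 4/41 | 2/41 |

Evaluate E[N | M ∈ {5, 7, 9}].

24/13

P(M ∈ {5, 7, 9}) = 26/41.
Summing N·P(M=x,N=y) over the conditioning event gives 48/41.
E[N | M ∈ {5, 7, 9}] = (48/41) / (26/41) = 24/13.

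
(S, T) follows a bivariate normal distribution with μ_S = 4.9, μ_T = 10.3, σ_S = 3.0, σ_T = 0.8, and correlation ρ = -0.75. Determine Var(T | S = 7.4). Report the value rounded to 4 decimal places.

Var(T | S=x) = (1 − ρ²)·σ_T².
Var(T | S=7.4) = (0.8)²·(1 − (-0.75)²) = 0.64·0.4375 = 0.2800.

0.2800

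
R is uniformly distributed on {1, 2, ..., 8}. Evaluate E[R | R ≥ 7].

Given R ≥ 7, R is equally likely to be any of {7, 8}.
E[R | R ≥ 7] = (7 + 8) / 2 = 15/2.

15/2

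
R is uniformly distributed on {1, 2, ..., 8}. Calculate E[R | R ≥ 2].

Given R ≥ 2, R is equally likely to be any of {2, 3, 4, 5, 6, 7, 8}.
E[R | R ≥ 2] = (2 + 3 + 4 + 5 + 6 + 7 + 8) / 7 = 5.

5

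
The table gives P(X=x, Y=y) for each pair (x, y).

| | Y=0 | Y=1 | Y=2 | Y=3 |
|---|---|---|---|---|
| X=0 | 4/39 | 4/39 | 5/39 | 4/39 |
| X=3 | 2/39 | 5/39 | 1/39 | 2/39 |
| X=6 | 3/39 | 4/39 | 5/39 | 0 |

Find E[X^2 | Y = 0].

14

P(Y = 0) = 3/13.
Σ X^2·P over the event = 0·(4/39) + 9·(2/39) + 36·(3/39) = 42/13.
E[X^2 | Y = 0] = (42/13) / (3/13) = 14.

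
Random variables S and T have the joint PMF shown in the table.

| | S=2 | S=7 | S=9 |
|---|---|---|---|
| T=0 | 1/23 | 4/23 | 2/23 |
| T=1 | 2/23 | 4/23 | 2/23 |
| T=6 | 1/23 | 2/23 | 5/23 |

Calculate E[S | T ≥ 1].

111/16

P(T ≥ 1) = 16/23.
Σ S·P over the event = 2·(2/23) + 2·(1/23) + 7·(4/23) + 7·(2/23) + 9·(2/23) + 9·(5/23) = 111/23.
E[S | T ≥ 1] = (111/23) / (16/23) = 111/16.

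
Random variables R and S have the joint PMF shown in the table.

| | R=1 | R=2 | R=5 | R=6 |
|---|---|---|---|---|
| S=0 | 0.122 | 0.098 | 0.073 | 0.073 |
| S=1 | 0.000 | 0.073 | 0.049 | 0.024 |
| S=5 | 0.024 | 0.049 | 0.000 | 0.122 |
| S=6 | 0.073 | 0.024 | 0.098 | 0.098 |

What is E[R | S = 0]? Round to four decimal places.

P(S = 0) = 0.366.
Σ R·P over the event = 1·(0.122) + 2·(0.098) + 5·(0.073) + 6·(0.073) = 1.121.
E[R | S = 0] = (1.121) / (0.366) = 3.0628.

3.0628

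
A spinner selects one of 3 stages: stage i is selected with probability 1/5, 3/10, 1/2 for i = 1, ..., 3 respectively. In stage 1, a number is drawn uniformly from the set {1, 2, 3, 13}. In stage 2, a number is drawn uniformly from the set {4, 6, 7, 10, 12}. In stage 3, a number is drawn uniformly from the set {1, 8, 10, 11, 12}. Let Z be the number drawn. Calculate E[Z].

E[Z | stage 1] = (1+2+3+13)/4 = 19/4.
E[Z | stage 2] = (4+6+7+10+12)/5 = 39/5.
E[Z | stage 3] = (1+8+10+11+12)/5 = 42/5.
By the law of total expectation,
E[Z] = (1/5)·(19/4) + (3/10)·(39/5) + (1/2)·(42/5) = 749/100.

749/100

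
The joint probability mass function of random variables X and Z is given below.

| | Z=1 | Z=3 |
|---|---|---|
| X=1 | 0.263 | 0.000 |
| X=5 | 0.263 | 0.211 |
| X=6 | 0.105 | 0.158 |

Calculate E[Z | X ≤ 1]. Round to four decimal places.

P(X ≤ 1) = 0.263.
Summing Z·P(X=x,Z=y) over the conditioning event gives 0.263.
E[Z | X ≤ 1] = (0.263) / (0.263) = 1.0000.

1.0000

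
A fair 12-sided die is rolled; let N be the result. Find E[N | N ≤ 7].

Given N ≤ 7, N is equally likely to be any of {1, 2, 3, 4, 5, 6, 7}.
E[N | N ≤ 7] = (1 + 2 + 3 + 4 + 5 + 6 + 7) / 7 = 4.

4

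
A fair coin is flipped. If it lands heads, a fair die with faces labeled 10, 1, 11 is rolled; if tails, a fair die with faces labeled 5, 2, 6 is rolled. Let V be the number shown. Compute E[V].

35/6

E[V | heads] = (10+1+11)/3 = 22/3.
E[V | tails] = (5+2+6)/3 = 13/3.
E[V] = (1/2)·(22/3) + (1/2)·(13/3) = 35/6.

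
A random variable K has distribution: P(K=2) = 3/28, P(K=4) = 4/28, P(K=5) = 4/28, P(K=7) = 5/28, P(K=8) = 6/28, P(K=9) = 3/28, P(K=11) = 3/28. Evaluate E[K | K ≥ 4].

179/25

P(K ≥ 4) = 25/28.
Σ over the event: 4·1/7 + 5·1/7 + 7·5/28 + 8·3/14 + 9·3/28 + 11·3/28 = 179/28.
E[K | K ≥ 4] = (179/28) / (25/28) = 179/25.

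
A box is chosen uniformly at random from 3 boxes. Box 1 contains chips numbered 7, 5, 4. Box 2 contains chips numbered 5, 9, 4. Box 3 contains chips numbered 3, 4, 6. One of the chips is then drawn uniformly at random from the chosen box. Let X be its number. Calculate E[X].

47/9

E[X | box 1] = (7+5+4)/3 = 16/3.
E[X | box 2] = (5+9+4)/3 = 6.
E[X | box 3] = (3+4+6)/3 = 13/3.
E[X] = (1/3)·(16/3) + (1/3)·(6) + (1/3)·(13/3) = 47/9.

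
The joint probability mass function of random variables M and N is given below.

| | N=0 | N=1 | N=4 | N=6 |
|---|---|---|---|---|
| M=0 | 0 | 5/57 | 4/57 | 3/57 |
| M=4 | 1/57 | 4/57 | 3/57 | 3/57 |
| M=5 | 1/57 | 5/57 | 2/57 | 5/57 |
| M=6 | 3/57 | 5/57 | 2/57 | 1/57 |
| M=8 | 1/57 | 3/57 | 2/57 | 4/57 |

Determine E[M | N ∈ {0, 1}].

65/14

P(N ∈ {0, 1}) = 28/57.
Summing M·P(M=x,N=y) over the conditioning event gives 130/57.
E[M | N ∈ {0, 1}] = (130/57) / (28/57) = 65/14.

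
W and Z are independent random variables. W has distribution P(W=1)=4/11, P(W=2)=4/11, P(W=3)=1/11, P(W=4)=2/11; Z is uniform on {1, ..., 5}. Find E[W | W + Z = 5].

P(W + Z = 5) = 1/5.
Summing W·P(x,y) over outcomes with W + Z = 5 gives 23/55.
E[W | W + Z = 5] = (23/55) / (1/5) = 23/11.

23/11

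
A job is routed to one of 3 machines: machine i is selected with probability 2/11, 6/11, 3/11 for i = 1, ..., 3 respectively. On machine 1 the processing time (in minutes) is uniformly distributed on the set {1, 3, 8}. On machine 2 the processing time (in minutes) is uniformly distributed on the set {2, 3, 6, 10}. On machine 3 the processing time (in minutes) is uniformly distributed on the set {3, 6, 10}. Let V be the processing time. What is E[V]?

117/22

E[V | machine 1] = (1+3+8)/3 = 4.
E[V | machine 2] = (2+3+6+10)/4 = 21/4.
E[V | machine 3] = (3+6+10)/3 = 19/3.
By the law of total expectation,
E[V] = (2/11)·(4) + (6/11)·(21/4) + (3/11)·(19/3) = 117/22.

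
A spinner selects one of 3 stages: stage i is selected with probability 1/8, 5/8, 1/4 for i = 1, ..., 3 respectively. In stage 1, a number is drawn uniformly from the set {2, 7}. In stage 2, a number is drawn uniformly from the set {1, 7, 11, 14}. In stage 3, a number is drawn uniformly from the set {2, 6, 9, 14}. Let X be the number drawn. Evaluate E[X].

E[X | stage 1] = (2+7)/2 = 9/2.
E[X | stage 2] = (1+7+11+14)/4 = 33/4.
E[X | stage 3] = (2+6+9+14)/4 = 31/4.
E[X] = (1/8)·(9/2) + (5/8)·(33/4) + (1/4)·(31/4) = 245/32.

245/32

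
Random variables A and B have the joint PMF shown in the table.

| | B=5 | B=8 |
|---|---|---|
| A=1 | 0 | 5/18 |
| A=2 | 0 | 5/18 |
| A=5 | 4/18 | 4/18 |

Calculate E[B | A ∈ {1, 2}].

8

P(A ∈ {1, 2}) = 5/9.
Σ B·P over the event = 8·(5/18) + 8·(5/18) = 40/9.
E[B | A ∈ {1, 2}] = (40/9) / (5/9) = 8.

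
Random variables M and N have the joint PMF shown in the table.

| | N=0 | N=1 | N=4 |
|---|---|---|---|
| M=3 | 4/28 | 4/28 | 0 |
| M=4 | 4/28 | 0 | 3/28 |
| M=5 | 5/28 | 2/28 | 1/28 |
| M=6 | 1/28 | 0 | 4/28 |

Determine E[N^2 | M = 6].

P(M = 6) = 5/28.
Σ N^2·P over the event = 0·(1/28) + 16·(4/28) = 16/7.
E[N^2 | M = 6] = (16/7) / (5/28) = 64/5.

64/5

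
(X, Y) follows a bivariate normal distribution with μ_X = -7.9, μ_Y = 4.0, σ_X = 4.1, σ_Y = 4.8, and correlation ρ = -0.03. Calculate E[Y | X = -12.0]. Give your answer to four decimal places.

4.1440

For a bivariate normal, E[Y | X=x] = μ_Y + ρ·(σ_Y/σ_X)·(x − μ_X).
E[Y | X=-12.0] = 4.0 + (-0.03)·(4.8/4.1)·(-12.0 − (-7.9)) = 4.0 + (-0.035122)·(-4.1) = 4.1440.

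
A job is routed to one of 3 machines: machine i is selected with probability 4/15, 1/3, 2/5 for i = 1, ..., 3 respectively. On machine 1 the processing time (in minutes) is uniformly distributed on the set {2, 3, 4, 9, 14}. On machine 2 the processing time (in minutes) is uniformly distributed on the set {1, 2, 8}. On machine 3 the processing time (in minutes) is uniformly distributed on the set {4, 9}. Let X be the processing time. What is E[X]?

1244/225

E[X | machine 1] = (2+3+4+9+14)/5 = 32/5.
E[X | machine 2] = (1+2+8)/3 = 11/3.
E[X | machine 3] = (4+9)/2 = 13/2.
E[X] = (4/15)·(32/5) + (1/3)·(11/3) + (2/5)·(13/2) = 1244/225.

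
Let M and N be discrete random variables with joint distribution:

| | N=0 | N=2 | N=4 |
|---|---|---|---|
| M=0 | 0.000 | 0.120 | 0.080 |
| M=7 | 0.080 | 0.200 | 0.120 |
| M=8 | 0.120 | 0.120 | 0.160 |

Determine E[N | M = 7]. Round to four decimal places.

2.2000

P(M = 7) = 0.400.
Σ N·P over the event = 0·(0.080) + 2·(0.200) + 4·(0.120) = 0.880.
E[N | M = 7] = (0.880) / (0.400) = 2.2000.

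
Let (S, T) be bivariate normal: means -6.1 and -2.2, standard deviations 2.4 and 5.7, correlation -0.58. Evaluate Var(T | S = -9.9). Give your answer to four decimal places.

Var(T | S=x) = (1 − ρ²)·σ_T².
Var(T | S=-9.9) = (5.7)²·(1 − (-0.58)²) = 32.49·0.6636 = 21.5604.

21.5604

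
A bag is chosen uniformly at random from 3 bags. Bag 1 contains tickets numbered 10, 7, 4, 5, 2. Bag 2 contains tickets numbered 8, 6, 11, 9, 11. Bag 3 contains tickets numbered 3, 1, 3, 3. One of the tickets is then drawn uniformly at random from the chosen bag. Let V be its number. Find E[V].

57/10

E[V | bag 1] = (10+7+4+5+2)/5 = 28/5.
E[V | bag 2] = (8+6+11+9+11)/5 = 9.
E[V | bag 3] = (3+1+3+3)/4 = 5/2.
By the law of total expectation,
E[V] = (1/3)·(28/5) + (1/3)·(9) + (1/3)·(5/2) = 57/10.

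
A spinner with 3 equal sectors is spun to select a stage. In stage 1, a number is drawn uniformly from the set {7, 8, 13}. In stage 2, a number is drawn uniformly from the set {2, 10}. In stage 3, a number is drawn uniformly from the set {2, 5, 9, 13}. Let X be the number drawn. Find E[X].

271/36

E[X | stage 1] = (7+8+13)/3 = 28/3.
E[X | stage 2] = (2+10)/2 = 6.
E[X | stage 3] = (2+5+9+13)/4 = 29/4.
By the law of total expectation,
E[X] = (1/3)·(28/3) + (1/3)·(6) + (1/3)·(29/4) = 271/36.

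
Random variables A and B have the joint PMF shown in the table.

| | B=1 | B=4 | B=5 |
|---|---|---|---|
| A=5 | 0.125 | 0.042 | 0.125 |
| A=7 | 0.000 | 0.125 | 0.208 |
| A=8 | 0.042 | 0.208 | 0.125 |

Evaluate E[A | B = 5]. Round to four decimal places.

P(B = 5) = 0.458.
Σ A·P over the event = 5·(0.125) + 7·(0.208) + 8·(0.125) = 3.081.
E[A | B = 5] = (3.081) / (0.458) = 6.7271.

6.7271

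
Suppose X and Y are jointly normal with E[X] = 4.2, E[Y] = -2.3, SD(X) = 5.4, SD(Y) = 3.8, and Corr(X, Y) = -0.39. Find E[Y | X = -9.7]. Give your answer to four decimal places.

1.5148

The regression of Y on X has slope ρ·σ_Y/σ_X and passes through (μ_X, μ_Y).
E[Y | X=-9.7] = -2.3 + (-0.39)·(3.8/5.4)·(-9.7 − (4.2)) = -2.3 + (-0.274444)·(-13.9) = 1.5148.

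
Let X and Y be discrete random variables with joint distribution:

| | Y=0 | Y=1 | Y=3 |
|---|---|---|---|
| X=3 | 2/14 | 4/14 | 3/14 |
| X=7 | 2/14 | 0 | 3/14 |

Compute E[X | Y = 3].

P(Y = 3) = 3/7.
Σ X·P over the event = 3·(3/14) + 7·(3/14) = 15/7.
E[X | Y = 3] = (15/7) / (3/7) = 5.

5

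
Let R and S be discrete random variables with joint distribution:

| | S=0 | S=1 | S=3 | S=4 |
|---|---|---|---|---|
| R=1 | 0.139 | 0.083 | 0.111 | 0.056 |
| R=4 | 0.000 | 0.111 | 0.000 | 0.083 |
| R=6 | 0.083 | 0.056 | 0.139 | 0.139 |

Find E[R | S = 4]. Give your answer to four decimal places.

P(S = 4) = 0.278.
Σ R·P over the event = 1·(0.056) + 4·(0.083) + 6·(0.139) = 1.222.
E[R | S = 4] = (1.222) / (0.278) = 4.3957.

4.3957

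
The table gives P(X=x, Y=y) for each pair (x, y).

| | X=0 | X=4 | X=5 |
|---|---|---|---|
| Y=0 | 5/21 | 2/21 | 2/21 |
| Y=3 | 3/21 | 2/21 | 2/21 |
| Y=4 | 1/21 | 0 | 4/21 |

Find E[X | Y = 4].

P(Y = 4) = 5/21.
Summing X·P(X=x,Y=y) over the conditioning event gives 20/21.
E[X | Y = 4] = (20/21) / (5/21) = 4.

4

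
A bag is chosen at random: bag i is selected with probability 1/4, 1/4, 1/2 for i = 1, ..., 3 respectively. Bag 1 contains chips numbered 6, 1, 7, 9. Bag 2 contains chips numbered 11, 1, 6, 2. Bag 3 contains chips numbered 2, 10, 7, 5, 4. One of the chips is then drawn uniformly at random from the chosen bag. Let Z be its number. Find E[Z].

E[Z | bag 1] = (6+1+7+9)/4 = 23/4.
E[Z | bag 2] = (11+1+6+2)/4 = 5.
E[Z | bag 3] = (2+10+7+5+4)/5 = 28/5.
By the law of total expectation,
E[Z] = (1/4)·(23/4) + (1/4)·(5) + (1/2)·(28/5) = 439/80.

439/80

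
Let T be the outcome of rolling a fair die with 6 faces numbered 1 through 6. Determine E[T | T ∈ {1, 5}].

P(T ∈ {1, 5}) = 1/3.
Σ over the event: 1·1/6 + 5·1/6 = 1.
E[T | T ∈ {1, 5}] = (1) / (1/3) = 3.

3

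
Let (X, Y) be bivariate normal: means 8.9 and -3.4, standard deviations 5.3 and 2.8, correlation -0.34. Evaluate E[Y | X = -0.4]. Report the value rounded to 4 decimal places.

-1.7295

For a bivariate normal, E[Y | X=x] = μ_Y + ρ·(σ_Y/σ_X)·(x − μ_X).
E[Y | X=-0.4] = -3.4 + (-0.34)·(2.8/5.3)·(-0.4 − (8.9)) = -3.4 + (-0.17962)·(-9.3) = -1.7295.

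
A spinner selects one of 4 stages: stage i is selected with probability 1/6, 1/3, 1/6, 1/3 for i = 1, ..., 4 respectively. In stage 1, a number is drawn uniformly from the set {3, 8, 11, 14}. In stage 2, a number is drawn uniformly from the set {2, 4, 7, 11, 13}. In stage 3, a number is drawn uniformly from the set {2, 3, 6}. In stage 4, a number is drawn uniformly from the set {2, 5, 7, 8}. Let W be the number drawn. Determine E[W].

577/90

E[W | stage 1] = (3+8+11+14)/4 = 9.
E[W | stage 2] = (2+4+7+11+13)/5 = 37/5.
E[W | stage 3] = (2+3+6)/3 = 11/3.
E[W | stage 4] = (2+5+7+8)/4 = 11/2.
By the law of total expectation,
E[W] = (1/6)·(9) + (1/3)·(37/5) + (1/6)·(11/3) + (1/3)·(11/2) = 577/90.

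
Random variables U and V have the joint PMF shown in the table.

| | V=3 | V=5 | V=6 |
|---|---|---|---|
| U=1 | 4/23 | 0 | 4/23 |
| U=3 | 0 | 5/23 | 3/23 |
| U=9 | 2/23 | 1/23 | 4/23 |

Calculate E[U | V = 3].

11/3

P(V = 3) = 6/23.
Σ U·P over the event = 1·(4/23) + 9·(2/23) = 22/23.
E[U | V = 3] = (22/23) / (6/23) = 11/3.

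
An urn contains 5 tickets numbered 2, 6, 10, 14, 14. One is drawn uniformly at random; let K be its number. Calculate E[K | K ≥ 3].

P(K ≥ 3) = 4/5.
Σ over the event: 6·1/5 + 10·1/5 + 14·2/5 = 44/5.
E[K | K ≥ 3] = (44/5) / (4/5) = 11.

11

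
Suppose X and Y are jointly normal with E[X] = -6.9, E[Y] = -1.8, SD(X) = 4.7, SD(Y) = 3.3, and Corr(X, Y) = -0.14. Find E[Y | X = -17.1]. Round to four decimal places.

-0.7974

For a bivariate normal, E[Y | X=x] = μ_Y + ρ·(σ_Y/σ_X)·(x − μ_X).
E[Y | X=-17.1] = -1.8 + (-0.14)·(3.3/4.7)·(-17.1 − (-6.9)) = -1.8 + (-0.098298)·(-10.2) = -0.7974.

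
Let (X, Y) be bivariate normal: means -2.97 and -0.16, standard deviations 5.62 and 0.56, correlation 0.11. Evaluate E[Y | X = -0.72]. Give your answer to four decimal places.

-0.1353

The regression of Y on X has slope ρ·σ_Y/σ_X and passes through (μ_X, μ_Y).
E[Y | X=-0.72] = -0.16 + (0.11)·(0.56/5.62)·(-0.72 − (-2.97)) = -0.16 + (0.010961)·(2.25) = -0.1353.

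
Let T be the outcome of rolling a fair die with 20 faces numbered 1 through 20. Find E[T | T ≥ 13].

33/2

Given T ≥ 13, T is equally likely to be any of {13, 14, 15, 16, 17, 18, 19, 20}.
E[T | T ≥ 13] = (13 + 14 + 15 + 16 + 17 + 18 + 19 + 20) / 8 = 33/2.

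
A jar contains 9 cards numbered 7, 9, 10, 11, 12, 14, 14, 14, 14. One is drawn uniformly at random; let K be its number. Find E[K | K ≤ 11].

37/4

P(K ≤ 11) = 4/9.
Σ over the event: 7·1/9 + 9·1/9 + 10·1/9 + 11·1/9 = 37/9.
E[K | K ≤ 11] = (37/9) / (4/9) = 37/4.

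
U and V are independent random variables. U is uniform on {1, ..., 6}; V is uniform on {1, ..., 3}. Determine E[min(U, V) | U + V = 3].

Outcomes with U + V = 3: (1,2), (2,1), each with probability 1/18.
E[min(U, V) | U + V = 3] = (1 + 1) / 2 = 1.

1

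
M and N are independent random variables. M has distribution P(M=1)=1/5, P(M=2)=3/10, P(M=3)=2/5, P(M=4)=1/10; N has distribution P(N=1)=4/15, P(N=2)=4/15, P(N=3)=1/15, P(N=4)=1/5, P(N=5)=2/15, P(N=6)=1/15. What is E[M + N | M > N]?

P(M > N) = 53/150.
Summing (M+N)·P(x,y) over outcomes with M > N gives 77/50.
E[M + N | M > N] = (77/50) / (53/150) = 231/53.

231/53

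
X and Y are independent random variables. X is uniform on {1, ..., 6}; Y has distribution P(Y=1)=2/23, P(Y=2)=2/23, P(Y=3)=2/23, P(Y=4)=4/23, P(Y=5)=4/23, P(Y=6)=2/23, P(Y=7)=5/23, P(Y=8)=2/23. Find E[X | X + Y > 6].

P(X + Y > 6) = 17/23.
Summing X·P(x,y) over outcomes with X + Y > 6 gives 135/46.
E[X | X + Y > 6] = (135/46) / (17/23) = 135/34.

135/34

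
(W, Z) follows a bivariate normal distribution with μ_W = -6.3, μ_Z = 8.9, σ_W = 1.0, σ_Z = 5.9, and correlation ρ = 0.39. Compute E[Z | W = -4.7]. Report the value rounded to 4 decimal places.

12.5816

The regression of Z on W has slope ρ·σ_Z/σ_W and passes through (μ_W, μ_Z).
E[Z | W=-4.7] = 8.9 + (0.39)·(5.9/1.0)·(-4.7 − (-6.3)) = 8.9 + (2.301)·(1.6) = 12.5816.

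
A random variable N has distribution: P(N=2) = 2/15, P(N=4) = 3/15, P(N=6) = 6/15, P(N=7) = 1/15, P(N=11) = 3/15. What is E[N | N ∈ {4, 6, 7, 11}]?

88/13

P(N ∈ {4, 6, 7, 11}) = 13/15.
Σ over the event: 4·1/5 + 6·2/5 + 7·1/15 + 11·1/5 = 88/15.
E[N | N ∈ {4, 6, 7, 11}] = (88/15) / (13/15) = 88/13.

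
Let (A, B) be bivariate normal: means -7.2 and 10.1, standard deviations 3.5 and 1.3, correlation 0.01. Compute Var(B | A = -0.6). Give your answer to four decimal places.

1.6898

Var(B | A=x) = (1 − ρ²)·σ_B².
Var(B | A=-0.6) = (1.3)²·(1 − (0.01)²) = 1.69·0.9999 = 1.6898.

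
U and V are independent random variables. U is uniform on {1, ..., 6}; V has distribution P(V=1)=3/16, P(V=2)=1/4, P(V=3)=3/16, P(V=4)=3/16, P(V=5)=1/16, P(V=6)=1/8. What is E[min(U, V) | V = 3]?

P(V = 3) = 3/16.
Summing min(U,V)·P(x,y) over outcomes with V = 3 gives 15/32.
E[min(U, V) | V = 3] = (15/32) / (3/16) = 5/2.

5/2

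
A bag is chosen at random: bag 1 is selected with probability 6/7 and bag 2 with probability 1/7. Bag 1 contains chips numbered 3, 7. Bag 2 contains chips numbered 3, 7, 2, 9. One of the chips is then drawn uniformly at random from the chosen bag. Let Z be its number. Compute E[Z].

E[Z | bag 1] = (3+7)/2 = 5.
E[Z | bag 2] = (3+7+2+9)/4 = 21/4.
By the law of total expectation,
E[Z] = (6/7)·(5) + (1/7)·(21/4) = 141/28.

141/28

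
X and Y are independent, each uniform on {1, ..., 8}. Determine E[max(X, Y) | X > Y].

6

P(X > Y) = 7/16.
Summing max(X,Y)·P(x,y) over outcomes with X > Y gives 21/8.
E[max(X, Y) | X > Y] = (21/8) / (7/16) = 6.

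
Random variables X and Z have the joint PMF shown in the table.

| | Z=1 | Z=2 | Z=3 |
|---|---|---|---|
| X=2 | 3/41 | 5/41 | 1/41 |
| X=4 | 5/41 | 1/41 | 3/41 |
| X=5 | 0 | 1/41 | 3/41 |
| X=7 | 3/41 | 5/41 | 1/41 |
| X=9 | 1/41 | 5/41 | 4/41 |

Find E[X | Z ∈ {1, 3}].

P(Z ∈ {1, 3}) = 24/41.
Summing X·P(X=x,Z=y) over the conditioning event gives 128/41.
E[X | Z ∈ {1, 3}] = (128/41) / (24/41) = 16/3.

16/3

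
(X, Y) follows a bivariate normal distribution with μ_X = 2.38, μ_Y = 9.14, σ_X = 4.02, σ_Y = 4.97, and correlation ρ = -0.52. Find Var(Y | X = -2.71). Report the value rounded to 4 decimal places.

18.0218

The conditional variance in a bivariate normal is σ_Y²(1 − ρ²), independent of x.
Var(Y | X=-2.71) = (4.97)²·(1 − (-0.52)²) = 24.7009·0.7296 = 18.0218.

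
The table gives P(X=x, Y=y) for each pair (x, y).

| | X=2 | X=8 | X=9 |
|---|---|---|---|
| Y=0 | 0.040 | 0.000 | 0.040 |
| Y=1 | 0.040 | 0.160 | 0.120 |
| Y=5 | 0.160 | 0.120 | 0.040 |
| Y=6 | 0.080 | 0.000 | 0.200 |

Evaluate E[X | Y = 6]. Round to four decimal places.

P(Y = 6) = 0.280.
Σ X·P over the event = 2·(0.080) + 9·(0.200) = 1.960.
E[X | Y = 6] = (1.960) / (0.280) = 7.0000.

7.0000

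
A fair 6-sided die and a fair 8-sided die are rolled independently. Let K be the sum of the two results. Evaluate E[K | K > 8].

P(K > 8) = 7/16.
Σ over the event: 9·1/8 + 10·5/48 + 11·1/12 + 12·1/16 + 13·1/24 + 14·1/48 = 14/3.
E[K | K > 8] = (14/3) / (7/16) = 32/3.

32/3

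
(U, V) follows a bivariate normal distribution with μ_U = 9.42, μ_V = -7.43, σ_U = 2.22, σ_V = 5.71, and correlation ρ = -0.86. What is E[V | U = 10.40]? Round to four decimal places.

-9.5977

E[V | U=x] = μ_V + ρ(σ_V/σ_U)(x − μ_U) for jointly normal variables.
E[V | U=10.40] = -7.43 + (-0.86)·(5.71/2.22)·(10.40 − (9.42)) = -7.43 + (-2.21198)·(0.98) = -9.5977.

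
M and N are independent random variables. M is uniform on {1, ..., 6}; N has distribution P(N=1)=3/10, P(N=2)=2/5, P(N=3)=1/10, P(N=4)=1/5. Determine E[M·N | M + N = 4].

P(M + N = 4) = 2/15.
Summing MN·P(x,y) over outcomes with M + N = 4 gives 7/15.
E[M·N | M + N = 4] = (7/15) / (2/15) = 7/2.

7/2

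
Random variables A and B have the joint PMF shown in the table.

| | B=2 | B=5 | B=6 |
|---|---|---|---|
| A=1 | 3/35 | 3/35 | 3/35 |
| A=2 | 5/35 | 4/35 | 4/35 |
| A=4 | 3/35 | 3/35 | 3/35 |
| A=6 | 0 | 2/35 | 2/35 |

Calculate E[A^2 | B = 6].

P(B = 6) = 12/35.
Summing A^2·P(A=x,B=y) over the conditioning event gives 139/35.
E[A^2 | B = 6] = (139/35) / (12/35) = 139/12.

139/12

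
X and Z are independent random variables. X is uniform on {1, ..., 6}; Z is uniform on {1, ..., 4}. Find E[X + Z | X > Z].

P(X > Z) = 7/12.
Summing (X+Z)·P(x,y) over outcomes with X > Z gives 47/12.
E[X + Z | X > Z] = (47/12) / (7/12) = 47/7.

47/7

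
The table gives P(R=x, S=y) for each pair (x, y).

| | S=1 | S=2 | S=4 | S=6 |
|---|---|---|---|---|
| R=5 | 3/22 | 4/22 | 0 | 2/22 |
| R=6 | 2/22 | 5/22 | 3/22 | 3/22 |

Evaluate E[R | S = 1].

27/5

P(S = 1) = 5/22.
Σ R·P over the event = 5·(3/22) + 6·(2/22) = 27/22.
E[R | S = 1] = (27/22) / (5/22) = 27/5.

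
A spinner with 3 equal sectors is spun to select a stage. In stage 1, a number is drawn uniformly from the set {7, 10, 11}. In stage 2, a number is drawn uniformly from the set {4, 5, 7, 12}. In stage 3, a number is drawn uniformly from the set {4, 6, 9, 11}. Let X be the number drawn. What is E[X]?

143/18

E[X | stage 1] = (7+10+11)/3 = 28/3.
E[X | stage 2] = (4+5+7+12)/4 = 7.
E[X | stage 3] = (4+6+9+11)/4 = 15/2.
By the law of total expectation,
E[X] = (1/3)·(28/3) + (1/3)·(7) + (1/3)·(15/2) = 143/18.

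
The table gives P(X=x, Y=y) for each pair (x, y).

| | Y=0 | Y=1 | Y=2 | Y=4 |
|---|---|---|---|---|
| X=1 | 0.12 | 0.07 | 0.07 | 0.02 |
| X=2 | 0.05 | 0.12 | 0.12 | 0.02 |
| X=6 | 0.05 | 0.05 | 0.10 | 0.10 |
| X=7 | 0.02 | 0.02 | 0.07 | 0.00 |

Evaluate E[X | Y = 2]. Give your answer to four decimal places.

P(Y = 2) = 0.36.
Σ X·P over the event = 1·(0.07) + 2·(0.12) + 6·(0.10) + 7·(0.07) = 1.40.
E[X | Y = 2] = (1.40) / (0.36) = 3.8889.

3.8889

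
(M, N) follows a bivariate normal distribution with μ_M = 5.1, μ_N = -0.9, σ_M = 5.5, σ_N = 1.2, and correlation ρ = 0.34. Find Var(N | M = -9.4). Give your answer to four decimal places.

1.2735

The conditional variance in a bivariate normal is σ_N²(1 − ρ²), independent of x.
Var(N | M=-9.4) = (1.2)²·(1 − (0.34)²) = 1.44·0.8844 = 1.2735.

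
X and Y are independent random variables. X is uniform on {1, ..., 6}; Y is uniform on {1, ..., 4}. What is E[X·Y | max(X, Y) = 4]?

64/7

Outcomes with max(X, Y) = 4: (1,4), (2,4), (3,4), (4,1), (4,2), (4,3), (4,4), each with probability 1/24.
E[X·Y | max(X, Y) = 4] = (4 + 8 + 12 + 4 + 8 + 12 + 16) / 7 = 64/7.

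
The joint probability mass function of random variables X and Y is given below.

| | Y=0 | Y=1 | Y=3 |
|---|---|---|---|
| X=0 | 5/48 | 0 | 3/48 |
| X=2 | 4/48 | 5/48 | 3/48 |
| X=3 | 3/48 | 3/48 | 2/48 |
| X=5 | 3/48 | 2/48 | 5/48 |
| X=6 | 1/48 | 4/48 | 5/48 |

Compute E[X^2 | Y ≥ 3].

335/18

P(Y ≥ 3) = 3/8.
Summing X^2·P(X=x,Y=y) over the conditioning event gives 335/48.
E[X^2 | Y ≥ 3] = (335/48) / (3/8) = 335/18.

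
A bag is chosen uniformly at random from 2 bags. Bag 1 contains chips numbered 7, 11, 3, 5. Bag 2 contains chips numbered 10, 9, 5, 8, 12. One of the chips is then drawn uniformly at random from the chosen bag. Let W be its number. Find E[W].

E[W | bag 1] = (7+11+3+5)/4 = 13/2.
E[W | bag 2] = (10+9+5+8+12)/5 = 44/5.
By the law of total expectation,
E[W] = (1/2)·(13/2) + (1/2)·(44/5) = 153/20.

153/20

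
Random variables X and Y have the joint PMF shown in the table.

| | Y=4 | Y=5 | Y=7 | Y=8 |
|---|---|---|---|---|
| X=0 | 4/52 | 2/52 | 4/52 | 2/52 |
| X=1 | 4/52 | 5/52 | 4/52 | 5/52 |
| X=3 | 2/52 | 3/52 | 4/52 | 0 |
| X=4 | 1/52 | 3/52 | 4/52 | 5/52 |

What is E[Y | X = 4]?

87/13

P(X = 4) = 1/4.
Σ Y·P over the event = 4·(1/52) + 5·(3/52) + 7·(4/52) + 8·(5/52) = 87/52.
E[Y | X = 4] = (87/52) / (1/4) = 87/13.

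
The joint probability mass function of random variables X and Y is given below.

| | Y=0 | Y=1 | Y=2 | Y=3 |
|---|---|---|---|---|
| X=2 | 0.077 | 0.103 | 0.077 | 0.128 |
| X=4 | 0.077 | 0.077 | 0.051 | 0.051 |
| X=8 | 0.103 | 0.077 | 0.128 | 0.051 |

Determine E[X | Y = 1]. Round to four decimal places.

P(Y = 1) = 0.257.
Σ X·P over the event = 2·(0.103) + 4·(0.077) + 8·(0.077) = 1.130.
E[X | Y = 1] = (1.130) / (0.257) = 4.3969.

4.3969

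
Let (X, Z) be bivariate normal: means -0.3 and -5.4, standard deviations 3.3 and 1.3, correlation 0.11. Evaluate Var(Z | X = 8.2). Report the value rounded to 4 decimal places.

1.6696

Var(Z | X=x) = (1 − ρ²)·σ_Z².
Var(Z | X=8.2) = (1.3)²·(1 − (0.11)²) = 1.69·0.9879 = 1.6696.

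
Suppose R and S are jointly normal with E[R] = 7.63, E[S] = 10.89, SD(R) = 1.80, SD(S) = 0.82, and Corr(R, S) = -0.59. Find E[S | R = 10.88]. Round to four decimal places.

The regression of S on R has slope ρ·σ_S/σ_R and passes through (μ_R, μ_S).
E[S | R=10.88] = 10.89 + (-0.59)·(0.82/1.80)·(10.88 − (7.63)) = 10.89 + (-0.26878)·(3.25) = 10.0165.

10.0165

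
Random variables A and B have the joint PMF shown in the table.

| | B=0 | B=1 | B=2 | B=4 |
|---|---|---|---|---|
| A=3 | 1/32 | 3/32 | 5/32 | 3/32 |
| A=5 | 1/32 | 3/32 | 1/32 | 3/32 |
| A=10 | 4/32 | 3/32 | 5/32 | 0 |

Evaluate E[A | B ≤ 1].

34/5

P(B ≤ 1) = 15/32.
Summing A·P(A=x,B=y) over the conditioning event gives 51/16.
E[A | B ≤ 1] = (51/16) / (15/32) = 34/5.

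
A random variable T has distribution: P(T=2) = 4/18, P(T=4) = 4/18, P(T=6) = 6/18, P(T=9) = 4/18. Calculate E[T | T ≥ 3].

44/7

P(T ≥ 3) = 7/9.
Σ over the event: 4·2/9 + 6·1/3 + 9·2/9 = 44/9.
E[T | T ≥ 3] = (44/9) / (7/9) = 44/7.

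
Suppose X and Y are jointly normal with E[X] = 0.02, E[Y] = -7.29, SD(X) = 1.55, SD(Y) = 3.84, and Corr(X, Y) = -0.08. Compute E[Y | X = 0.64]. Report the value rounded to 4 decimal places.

-7.4129

For a bivariate normal, E[Y | X=x] = μ_Y + ρ·(σ_Y/σ_X)·(x − μ_X).
E[Y | X=0.64] = -7.29 + (-0.08)·(3.84/1.55)·(0.64 − (0.02)) = -7.29 + (-0.19819)·(0.62) = -7.4129.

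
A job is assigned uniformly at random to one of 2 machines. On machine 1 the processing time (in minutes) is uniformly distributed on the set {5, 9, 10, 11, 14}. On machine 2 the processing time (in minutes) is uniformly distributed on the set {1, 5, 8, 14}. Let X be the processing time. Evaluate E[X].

E[X | machine 1] = (5+9+10+11+14)/5 = 49/5.
E[X | machine 2] = (1+5+8+14)/4 = 7.
By the law of total expectation,
E[X] = (1/2)·(49/5) + (1/2)·(7) = 42/5.

42/5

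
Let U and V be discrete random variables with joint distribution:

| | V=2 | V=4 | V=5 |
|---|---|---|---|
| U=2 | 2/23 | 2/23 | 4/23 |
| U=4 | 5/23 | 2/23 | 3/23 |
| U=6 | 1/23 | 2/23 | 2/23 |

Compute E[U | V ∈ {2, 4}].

27/7

P(V ∈ {2, 4}) = 14/23.
Σ U·P over the event = 2·(2/23) + 2·(2/23) + 4·(5/23) + 4·(2/23) + 6·(1/23) + 6·(2/23) = 54/23.
E[U | V ∈ {2, 4}] = (54/23) / (14/23) = 27/7.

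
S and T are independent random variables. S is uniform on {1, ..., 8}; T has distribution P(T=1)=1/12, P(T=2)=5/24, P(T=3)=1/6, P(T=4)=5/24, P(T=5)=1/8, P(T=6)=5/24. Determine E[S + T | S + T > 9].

737/65

P(S + T > 9) = 65/192.
Summing (S+T)·P(x,y) over outcomes with S + T > 9 gives 737/192.
E[S + T | S + T > 9] = (737/192) / (65/192) = 737/65.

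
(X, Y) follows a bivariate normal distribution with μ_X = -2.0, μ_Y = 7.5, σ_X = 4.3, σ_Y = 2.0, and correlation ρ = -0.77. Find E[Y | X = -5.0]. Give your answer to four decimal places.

8.5744

For a bivariate normal, E[Y | X=x] = μ_Y + ρ·(σ_Y/σ_X)·(x − μ_X).
E[Y | X=-5.0] = 7.5 + (-0.77)·(2.0/4.3)·(-5.0 − (-2.0)) = 7.5 + (-0.35814)·(-3) = 8.5744.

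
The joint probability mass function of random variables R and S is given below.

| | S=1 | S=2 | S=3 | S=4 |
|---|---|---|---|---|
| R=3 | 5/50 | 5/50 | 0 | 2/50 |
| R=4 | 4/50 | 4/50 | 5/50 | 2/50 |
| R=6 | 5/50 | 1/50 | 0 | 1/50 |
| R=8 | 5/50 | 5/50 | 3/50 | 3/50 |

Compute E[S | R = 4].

7/3

P(R = 4) = 3/10.
Σ S·P over the event = 1·(4/50) + 2·(4/50) + 3·(5/50) + 4·(2/50) = 7/10.
E[S | R = 4] = (7/10) / (3/10) = 7/3.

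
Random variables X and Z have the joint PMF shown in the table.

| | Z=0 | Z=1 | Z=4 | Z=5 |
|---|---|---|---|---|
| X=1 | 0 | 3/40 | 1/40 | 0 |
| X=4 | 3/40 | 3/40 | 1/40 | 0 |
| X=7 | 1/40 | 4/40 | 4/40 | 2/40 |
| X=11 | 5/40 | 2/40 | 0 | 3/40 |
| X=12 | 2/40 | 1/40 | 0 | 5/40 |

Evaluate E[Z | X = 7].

30/11

P(X = 7) = 11/40.
Σ Z·P over the event = 0·(1/40) + 1·(4/40) + 4·(4/40) + 5·(2/40) = 3/4.
E[Z | X = 7] = (3/4) / (11/40) = 30/11.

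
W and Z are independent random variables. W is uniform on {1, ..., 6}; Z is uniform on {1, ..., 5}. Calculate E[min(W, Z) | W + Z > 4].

P(W + Z > 4) = 4/5.
Summing min(W,Z)·P(x,y) over outcomes with W + Z > 4 gives 21/10.
E[min(W, Z) | W + Z > 4] = (21/10) / (4/5) = 21/8.

21/8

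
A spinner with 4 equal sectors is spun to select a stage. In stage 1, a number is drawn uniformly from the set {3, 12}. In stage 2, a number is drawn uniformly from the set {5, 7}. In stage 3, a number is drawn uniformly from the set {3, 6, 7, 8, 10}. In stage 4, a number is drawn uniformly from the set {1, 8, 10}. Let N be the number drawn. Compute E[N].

799/120

E[N | stage 1] = (3+12)/2 = 15/2.
E[N | stage 2] = (5+7)/2 = 6.
E[N | stage 3] = (3+6+7+8+10)/5 = 34/5.
E[N | stage 4] = (1+8+10)/3 = 19/3.
By the law of total expectation,
E[N] = (1/4)·(15/2) + (1/4)·(6) + (1/4)·(34/5) + (1/4)·(19/3) = 799/120.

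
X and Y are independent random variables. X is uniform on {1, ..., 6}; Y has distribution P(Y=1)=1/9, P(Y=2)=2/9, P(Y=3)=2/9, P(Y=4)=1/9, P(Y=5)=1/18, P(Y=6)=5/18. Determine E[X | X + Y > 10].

P(X + Y > 10) = 11/108.
Summing X·P(x,y) over outcomes with X + Y > 10 gives 61/108.
E[X | X + Y > 10] = (61/108) / (11/108) = 61/11.

61/11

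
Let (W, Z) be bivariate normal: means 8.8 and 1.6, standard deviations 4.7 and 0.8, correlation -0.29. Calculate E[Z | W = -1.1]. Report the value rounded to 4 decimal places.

2.0887

For a bivariate normal, E[Z | W=x] = μ_Z + ρ·(σ_Z/σ_W)·(x − μ_W).
E[Z | W=-1.1] = 1.6 + (-0.29)·(0.8/4.7)·(-1.1 − (8.8)) = 1.6 + (-0.049362)·(-9.9) = 2.0887.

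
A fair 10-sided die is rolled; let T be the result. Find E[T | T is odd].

5

Given T is odd, T is equally likely to be any of {1, 3, 5, 7, 9}.
E[T | T is odd] = (1 + 3 + 5 + 7 + 9) / 5 = 5.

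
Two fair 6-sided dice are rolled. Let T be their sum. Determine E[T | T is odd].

7

P(T is odd) = 1/2.
Σ over the event: 3·1/18 + 5·1/9 + 7·1/6 + 9·1/9 + 11·1/18 = 7/2.
E[T | T is odd] = (7/2) / (1/2) = 7.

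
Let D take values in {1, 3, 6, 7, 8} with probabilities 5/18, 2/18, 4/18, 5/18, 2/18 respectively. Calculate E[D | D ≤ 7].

35/8

P(D ≤ 7) = 8/9.
Σ over the event: 1·5/18 + 3·1/9 + 6·2/9 + 7·5/18 = 35/9.
E[D | D ≤ 7] = (35/9) / (8/9) = 35/8.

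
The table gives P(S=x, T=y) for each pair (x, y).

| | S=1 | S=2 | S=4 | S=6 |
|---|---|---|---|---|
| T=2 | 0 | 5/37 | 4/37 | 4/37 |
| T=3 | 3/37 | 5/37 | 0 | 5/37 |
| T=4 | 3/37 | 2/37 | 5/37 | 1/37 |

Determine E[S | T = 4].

P(T = 4) = 11/37.
Summing S·P(S=x,T=y) over the conditioning event gives 33/37.
E[S | T = 4] = (33/37) / (11/37) = 3.

3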